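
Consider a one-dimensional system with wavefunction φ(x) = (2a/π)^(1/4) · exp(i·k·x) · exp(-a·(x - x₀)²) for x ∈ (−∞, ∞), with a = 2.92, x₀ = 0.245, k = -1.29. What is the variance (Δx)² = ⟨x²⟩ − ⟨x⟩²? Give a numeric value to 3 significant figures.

0.0856

Compute ⟨x⟩ and ⟨x²⟩ separately, then (Δx)² = ⟨x²⟩ − ⟨x⟩².
Gaussian moments (u = x − x₀): ∫u^(2j)·e^(−2au²) du = (2j−1)!!/(4a)^j · √(π/(2a)), odd powers integrate to 0; here √(π/(2a)) = 0.73345.
⟨x⟩ = 0.24500 and ⟨x²⟩ = 0.14564.
(Δx)² = 0.14564 − (0.24500)² = 0.085616.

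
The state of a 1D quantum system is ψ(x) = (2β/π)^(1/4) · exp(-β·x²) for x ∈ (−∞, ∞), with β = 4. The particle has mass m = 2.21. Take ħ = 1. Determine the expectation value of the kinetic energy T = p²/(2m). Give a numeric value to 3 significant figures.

0.905

T = −(ħ²/2m) d²/dx², so ⟨T⟩ = −(ħ²/2m) ∫ ψ*·ψ'' dx; with m = 2.21.
Gaussian moments: ∫x^(2j)·e^(−2βx²) dx = (2j−1)!!/(4β)^j · √(π/(2β)), odd powers integrate to 0; here √(π/(2β)) = 0.62666. Derivatives: d/dx e^(−βx²) = −2βx·e^(−βx²), d²/dx² e^(−βx²) = (4β²x² − 2β)·e^(−βx²).
⟨T⟩ = 0.90498.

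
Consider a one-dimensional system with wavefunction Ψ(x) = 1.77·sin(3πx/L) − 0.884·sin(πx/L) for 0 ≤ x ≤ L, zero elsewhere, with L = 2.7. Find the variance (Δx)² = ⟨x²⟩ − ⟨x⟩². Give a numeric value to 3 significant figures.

Compute ⟨x⟩ and ⟨x²⟩ separately, then (Δx)² = ⟨x²⟩ − ⟨x⟩².
On 0 ≤ x ≤ L (j ≠ l): ∫sin²(jπx/L) dx = L/2, ∫sin(jπx/L)·sin(lπx/L) dx = 0; diagonal moments ∫x·sin²(jπx/L) dx = L²/4, ∫x²·sin²(jπx/L) dx = L³·(1/6 − 1/(4j²π²)); cross terms ∫x·sin(jπx/L)·sin(lπx/L) dx = 0 for j + l even and −4jlL²/(π²(j² − l²)²) for j + l odd, ∫x²·sin(jπx/L)·sin(lπx/L) dx = (−1)^(j+l)·4jlL³/(π²(j² − l²)²); higher powers the same way via product-to-sum and parts.
Normalization: ∫|Ψ|² dx = 5.2844.
⟨x⟩ = 1.3500 and ⟨x²⟩ = 2.1020.
(Δx)² = 2.1020 − (1.3500)² = 0.27949.

0.279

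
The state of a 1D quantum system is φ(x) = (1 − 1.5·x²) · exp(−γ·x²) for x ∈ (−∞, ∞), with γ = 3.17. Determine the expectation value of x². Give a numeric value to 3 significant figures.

⟨x²⟩ = ∫ x²·|φ|² dx / ∫|φ|² dx (integrals over the domain).
Expand each integrand as polynomial × e^(−2γx²) and use ∫x^(2j)·e^(−2γx²) dx = (2j−1)!!/(4γ)^j · √(π/(2γ)), odd powers → 0; here √(π/(2γ)) = 0.70393.
State is unnormalized: ∫|φ|² dx = 0.56694, and ∫φ*·x²·φ dx = 0.027765, so ⟨x²⟩ = 0.027765 / 0.56694.
⟨x²⟩ = 0.048973.

0.0490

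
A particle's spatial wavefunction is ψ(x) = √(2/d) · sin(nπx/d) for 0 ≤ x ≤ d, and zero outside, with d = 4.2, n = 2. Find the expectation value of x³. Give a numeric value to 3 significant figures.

⟨x³⟩ = ∫ x³·|ψ|² dx (integrals over the domain).
With sin²θ = (1 − cos2θ)/2 on 0 ≤ x ≤ d: ∫sin²(nπx/d) dx = d/2, ∫x·sin²(nπx/d) dx = d²/4, ∫x²·sin²(nπx/d) dx = d³·(1/6 − 1/(4n²π²)); higher powers xᵏ the same way, integrating xᵏ·cos(2nπx/d) by parts.
⟨x³⟩ = 17.114.

17.1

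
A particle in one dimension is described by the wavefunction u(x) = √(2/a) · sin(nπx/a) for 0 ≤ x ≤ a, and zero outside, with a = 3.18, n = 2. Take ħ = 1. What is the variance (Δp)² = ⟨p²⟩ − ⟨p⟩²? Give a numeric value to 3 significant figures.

3.90

Compute ⟨p⟩ and ⟨p²⟩ separately; (Δp)² = ⟨p²⟩ − ⟨p⟩².
d/dx sin(nπx/a) = (nπ/a)·cos(nπx/a) and d²/dx² sin(nπx/a) = −(nπ/a)²·sin(nπx/a); on 0 ≤ x ≤ a, ∫sin²(nπx/a) dx = a/2 and ∫sin(nπx/a)·cos(nπx/a) dx = 0.
⟨p⟩ = 0.0000 and ⟨p²⟩ = 3.9040.
(Δp)² = 3.9040 − (0.0000)² = 3.9040.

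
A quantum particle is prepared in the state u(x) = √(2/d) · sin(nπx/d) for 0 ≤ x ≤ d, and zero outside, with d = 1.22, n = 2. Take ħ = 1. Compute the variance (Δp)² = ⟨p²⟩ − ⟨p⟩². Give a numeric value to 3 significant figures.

26.5

Compute ⟨p⟩ and ⟨p²⟩ separately; (Δp)² = ⟨p²⟩ − ⟨p⟩².
d/dx sin(nπx/d) = (nπ/d)·cos(nπx/d) and d²/dx² sin(nπx/d) = −(nπ/d)²·sin(nπx/d); on 0 ≤ x ≤ d, ∫sin²(nπx/d) dx = d/2 and ∫sin(nπx/d)·cos(nπx/d) dx = 0.
⟨p⟩ = 0.0000 and ⟨p²⟩ = 26.524.
(Δp)² = 26.524 − (0.0000)² = 26.524.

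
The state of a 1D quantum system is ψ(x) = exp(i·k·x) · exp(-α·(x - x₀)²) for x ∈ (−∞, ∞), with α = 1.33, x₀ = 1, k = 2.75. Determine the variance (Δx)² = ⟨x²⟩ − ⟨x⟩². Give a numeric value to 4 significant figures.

0.1880

Compute ⟨x⟩ and ⟨x²⟩ separately, then (Δx)² = ⟨x²⟩ − ⟨x⟩².
Gaussian moments (u = x − x₀): ∫u^(2j)·e^(−2αu²) du = (2j−1)!!/(4α)^j · √(π/(2α)), odd powers integrate to 0; here √(π/(2α)) = 1.0868.
Normalization: ∫|ψ|² dx = 1.0868.
⟨x⟩ = 1.0000 and ⟨x²⟩ = 1.1880.
(Δx)² = 1.1880 − (1.0000)² = 0.18797.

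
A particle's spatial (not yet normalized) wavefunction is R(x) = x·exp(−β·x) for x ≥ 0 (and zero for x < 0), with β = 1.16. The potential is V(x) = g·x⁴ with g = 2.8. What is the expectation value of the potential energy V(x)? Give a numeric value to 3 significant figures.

34.8

⟨V⟩ = ∫ V(x)·|R|² dx / ∫|R|² dx.
Every integrand reduces to terms xʲ·e^(−2βx) on [0, ∞); use ∫₀^∞ xʲ·e^(−2βx) dx = j!/(2β)^(j+1).
State is unnormalized: ∫|R|² dx = 0.16016, and ∫R*·V(x)·R dx = 5.5728, so ⟨V⟩ = 5.5728 / 0.16016.
⟨V⟩ = 34.794.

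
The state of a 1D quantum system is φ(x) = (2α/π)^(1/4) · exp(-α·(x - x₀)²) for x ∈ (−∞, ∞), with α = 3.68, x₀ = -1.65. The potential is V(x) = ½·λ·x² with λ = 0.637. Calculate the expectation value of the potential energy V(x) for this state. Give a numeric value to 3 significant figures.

⟨V⟩ = ∫ V(x)·|φ|² dx.
Gaussian moments (u = x − x₀): ∫u^(2j)·e^(−2αu²) du = (2j−1)!!/(4α)^j · √(π/(2α)), odd powers integrate to 0; here √(π/(2α)) = 0.65334.
⟨V⟩ = 0.88875.

0.889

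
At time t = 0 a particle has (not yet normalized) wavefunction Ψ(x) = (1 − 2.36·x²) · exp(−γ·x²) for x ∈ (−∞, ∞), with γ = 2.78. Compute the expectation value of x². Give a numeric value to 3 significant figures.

0.0509

⟨x²⟩ = ∫ x²·|Ψ|² dx / ∫|Ψ|² dx (integrals over the domain).
Expand each integrand as polynomial × e^(−2γx²) and use ∫x^(2j)·e^(−2γx²) dx = (2j−1)!!/(4γ)^j · √(π/(2γ)), odd powers → 0; here √(π/(2γ)) = 0.75169.
State is unnormalized: ∫|Ψ|² dx = 0.53420, and ∫Ψ*·x²·Ψ dx = 0.027191, so ⟨x²⟩ = 0.027191 / 0.53420.
⟨x²⟩ = 0.050900.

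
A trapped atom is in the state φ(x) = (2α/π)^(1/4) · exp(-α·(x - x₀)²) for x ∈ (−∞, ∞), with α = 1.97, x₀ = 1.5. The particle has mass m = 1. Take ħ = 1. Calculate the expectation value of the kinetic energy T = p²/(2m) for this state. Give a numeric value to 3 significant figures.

T = −(ħ²/2m) d²/dx², so ⟨T⟩ = −(ħ²/2m) ∫ φ*·φ'' dx; with m = 1.
Gaussian moments (u = x − x₀): ∫u^(2j)·e^(−2αu²) du = (2j−1)!!/(4α)^j · √(π/(2α)), odd powers integrate to 0; here √(π/(2α)) = 0.89295. Derivatives: d/dx e^(−αu²) = −2αu·e^(−αu²), d²/dx² e^(−αu²) = (4α²u² − 2α)·e^(−αu²).
⟨T⟩ = 0.98500.

0.985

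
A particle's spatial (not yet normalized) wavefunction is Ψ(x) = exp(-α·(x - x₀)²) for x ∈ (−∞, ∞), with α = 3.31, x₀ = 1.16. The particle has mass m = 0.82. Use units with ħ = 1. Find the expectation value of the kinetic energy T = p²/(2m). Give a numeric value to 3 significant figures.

T = −(ħ²/2m) d²/dx², so ⟨T⟩ = −(ħ²/2m) ∫ Ψ*·Ψ'' dx / ∫|Ψ|² dx; with m = 0.82.
Gaussian moments (u = x − x₀): ∫u^(2j)·e^(−2αu²) du = (2j−1)!!/(4α)^j · √(π/(2α)), odd powers integrate to 0; here √(π/(2α)) = 0.68888. Derivatives: d/dx e^(−αu²) = −2αu·e^(−αu²), d²/dx² e^(−αu²) = (4α²u² − 2α)·e^(−αu²).
State is unnormalized: ∫|Ψ|² dx = 0.68888, and ∫Ψ*·(−ħ²/2m · Ψ'') dx = 1.3904, so ⟨T⟩ = 1.3904 / 0.68888.
⟨T⟩ = 2.0183.

2.02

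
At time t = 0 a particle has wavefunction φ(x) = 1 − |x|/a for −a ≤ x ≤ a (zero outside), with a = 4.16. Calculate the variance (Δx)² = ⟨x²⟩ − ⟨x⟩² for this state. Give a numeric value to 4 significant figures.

Compute ⟨x⟩ and ⟨x²⟩ separately, then (Δx)² = ⟨x²⟩ − ⟨x⟩².
φ is even, so ∫ over [−a, a] = 2∫₀ᵃ with φ = 1 − x/a there: ∫₀ᵃ (1 − x/a)² dx = a/3, ∫₀ᵃ x²(1 − x/a)² dx = a³/30, ∫₀ᵃ x⁴(1 − x/a)² dx = a⁵/105.
Normalization: ∫|φ|² dx = 2.7733.
⟨x⟩ = 0.0000 and ⟨x²⟩ = 1.7306.
(Δx)² = 1.7306 − (0.0000)² = 1.7306.

1.731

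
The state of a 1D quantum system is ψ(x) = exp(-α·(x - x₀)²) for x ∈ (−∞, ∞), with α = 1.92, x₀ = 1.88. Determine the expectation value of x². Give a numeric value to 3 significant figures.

3.66

⟨x²⟩ = ∫ x²·|ψ|² dx / ∫|ψ|² dx (integrals over the domain).
Gaussian moments (u = x − x₀): ∫u^(2j)·e^(−2αu²) du = (2j−1)!!/(4α)^j · √(π/(2α)), odd powers integrate to 0; here √(π/(2α)) = 0.90450.
State is unnormalized: ∫|ψ|² dx = 0.90450, and ∫ψ*·x²·ψ dx = 3.3146, so ⟨x²⟩ = 3.3146 / 0.90450.
⟨x²⟩ = 3.6646.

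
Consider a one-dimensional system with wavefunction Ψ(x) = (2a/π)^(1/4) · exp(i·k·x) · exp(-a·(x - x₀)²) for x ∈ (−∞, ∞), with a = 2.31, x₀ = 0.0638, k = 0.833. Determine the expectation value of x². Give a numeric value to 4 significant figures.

0.1123

⟨x²⟩ = ∫ x²·|Ψ|² dx (integrals over the domain).
Gaussian moments (u = x − x₀): ∫u^(2j)·e^(−2au²) du = (2j−1)!!/(4a)^j · √(π/(2a)), odd powers integrate to 0; here √(π/(2a)) = 0.82462.
⟨x²⟩ = 0.11230.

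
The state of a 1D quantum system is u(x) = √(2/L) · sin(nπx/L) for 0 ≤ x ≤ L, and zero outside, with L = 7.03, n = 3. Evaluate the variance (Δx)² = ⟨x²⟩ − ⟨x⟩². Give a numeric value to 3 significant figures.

3.84

Compute ⟨x⟩ and ⟨x²⟩ separately, then (Δx)² = ⟨x²⟩ − ⟨x⟩².
With sin²θ = (1 − cos2θ)/2 on 0 ≤ x ≤ L: ∫sin²(nπx/L) dx = L/2, ∫x·sin²(nπx/L) dx = L²/4, ∫x²·sin²(nπx/L) dx = L³·(1/6 − 1/(4n²π²)); higher powers xᵏ the same way, integrating xᵏ·cos(2nπx/L) by parts.
⟨x⟩ = 3.5150 and ⟨x²⟩ = 16.195.
(Δx)² = 16.195 − (3.5150)² = 3.8402.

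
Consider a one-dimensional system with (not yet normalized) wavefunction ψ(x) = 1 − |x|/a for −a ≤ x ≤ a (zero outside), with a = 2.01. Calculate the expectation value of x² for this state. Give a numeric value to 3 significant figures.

0.404

⟨x²⟩ = ∫ x²·|ψ|² dx / ∫|ψ|² dx (integrals over the domain).
ψ is even, so ∫ over [−a, a] = 2∫₀ᵃ with ψ = 1 − x/a there: ∫₀ᵃ (1 − x/a)² dx = a/3, ∫₀ᵃ x²(1 − x/a)² dx = a³/30, ∫₀ᵃ x⁴(1 − x/a)² dx = a⁵/105.
State is unnormalized: ∫|ψ|² dx = 1.3400, and ∫ψ*·x²·ψ dx = 0.54137, so ⟨x²⟩ = 0.54137 / 1.3400.
⟨x²⟩ = 0.40401.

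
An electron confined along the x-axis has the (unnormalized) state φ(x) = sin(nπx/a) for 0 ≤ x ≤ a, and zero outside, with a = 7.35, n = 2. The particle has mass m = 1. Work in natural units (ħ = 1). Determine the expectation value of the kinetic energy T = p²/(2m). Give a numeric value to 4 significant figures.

0.3654

T = −(ħ²/2m) d²/dx², so ⟨T⟩ = −(ħ²/2m) ∫ φ*·φ'' dx / ∫|φ|² dx; with m = 1.
d/dx sin(nπx/a) = (nπ/a)·cos(nπx/a) and d²/dx² sin(nπx/a) = −(nπ/a)²·sin(nπx/a); on 0 ≤ x ≤ a, ∫sin²(nπx/a) dx = a/2 and ∫sin(nπx/a)·cos(nπx/a) dx = 0.
State is unnormalized: ∫|φ|² dx = 3.6750, and ∫φ*·(−ħ²/2m · φ'') dx = 1.3428, so ⟨T⟩ = 1.3428 / 3.6750.
⟨T⟩ = 0.36539.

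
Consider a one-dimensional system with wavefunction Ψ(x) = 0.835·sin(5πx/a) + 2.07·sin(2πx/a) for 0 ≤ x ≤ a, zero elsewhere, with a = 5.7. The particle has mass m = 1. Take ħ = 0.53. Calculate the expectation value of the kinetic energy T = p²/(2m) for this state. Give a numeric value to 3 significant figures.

0.296

T = −(ħ²/2m) d²/dx², so ⟨T⟩ = −(ħ²/2m) ∫ Ψ*·Ψ'' dx / ∫|Ψ|² dx; with m = 1.
d²/dx² sin(jπx/a) = −(jπ/a)²·sin(jπx/a); on 0 ≤ x ≤ a, ∫sin²(jπx/a) dx = a/2 and ∫sin(jπx/a)·sin(lπx/a) dx = 0 for j ≠ l, so only diagonal terms survive in ∫|Ψ|² and ∫Ψ·Ψ″; ∫Ψ·Ψ′ dx = [Ψ²/2] between the walls = 0.
State is unnormalized: ∫|Ψ|² dx = 14.199, and ∫Ψ*·(−ħ²/2m · Ψ'') dx = 4.2036, so ⟨T⟩ = 4.2036 / 14.199.
⟨T⟩ = 0.29605.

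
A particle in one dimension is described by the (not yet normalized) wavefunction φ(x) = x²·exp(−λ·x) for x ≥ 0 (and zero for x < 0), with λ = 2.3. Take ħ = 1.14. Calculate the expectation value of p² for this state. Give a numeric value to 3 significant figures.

2.29

p² φ = −ħ² d²φ/dx²; ⟨p²⟩ = −ħ² ∫ φ*·φ'' dx / ∫|φ|² dx.
Differentiate x²·exp(−λ·x) with the product rule; every integrand then reduces to terms xʲ·e^(−2λx) on [0, ∞), with ∫₀^∞ xʲ·e^(−2λx) dx = j!/(2λ)^(j+1).
State is unnormalized: ∫|φ|² dx = 0.011653, and ∫φ*·(−ħ² φ'') dx = 0.026703, so ⟨p²⟩ = 0.026703 / 0.011653.
⟨p²⟩ = 2.2916.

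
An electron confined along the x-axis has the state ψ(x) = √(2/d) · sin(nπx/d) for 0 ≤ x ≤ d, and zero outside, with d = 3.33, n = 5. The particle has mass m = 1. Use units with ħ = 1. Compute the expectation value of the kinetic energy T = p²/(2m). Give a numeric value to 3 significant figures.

T = −(ħ²/2m) d²/dx², so ⟨T⟩ = −(ħ²/2m) ∫ ψ*·ψ'' dx; with m = 1.
d/dx sin(nπx/d) = (nπ/d)·cos(nπx/d) and d²/dx² sin(nπx/d) = −(nπ/d)²·sin(nπx/d); on 0 ≤ x ≤ d, ∫sin²(nπx/d) dx = d/2 and ∫sin(nπx/d)·cos(nπx/d) dx = 0.
⟨T⟩ = 11.126.

11.1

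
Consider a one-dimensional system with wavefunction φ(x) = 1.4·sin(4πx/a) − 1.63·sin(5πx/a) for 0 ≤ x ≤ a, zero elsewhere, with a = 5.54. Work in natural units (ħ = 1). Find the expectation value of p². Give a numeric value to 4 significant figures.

6.811

p² φ = −ħ² d²φ/dx²; ⟨p²⟩ = −ħ² ∫ φ*·φ'' dx / ∫|φ|² dx.
d²/dx² sin(jπx/a) = −(jπ/a)²·sin(jπx/a); on 0 ≤ x ≤ a, ∫sin²(jπx/a) dx = a/2 and ∫sin(jπx/a)·sin(lπx/a) dx = 0 for j ≠ l, so only diagonal terms survive in ∫|φ|² and ∫φ·φ″; ∫φ·φ′ dx = [φ²/2] between the walls = 0.
State is unnormalized: ∫|φ|² dx = 12.789, and ∫φ*·(−ħ² φ'') dx = 87.101, so ⟨p²⟩ = 87.101 / 12.789.
⟨p²⟩ = 6.8107.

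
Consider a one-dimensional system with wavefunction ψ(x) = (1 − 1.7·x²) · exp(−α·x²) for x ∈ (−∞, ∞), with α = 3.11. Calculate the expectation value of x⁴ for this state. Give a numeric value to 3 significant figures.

0.00711

⟨x⁴⟩ = ∫ x⁴·|ψ|² dx / ∫|ψ|² dx (integrals over the domain).
Expand each integrand as polynomial × e^(−2αx²) and use ∫x^(2j)·e^(−2αx²) dx = (2j−1)!!/(4α)^j · √(π/(2α)), odd powers → 0; here √(π/(2α)) = 0.71069.
State is unnormalized: ∫|ψ|² dx = 0.55627, and ∫ψ*·x⁴·ψ dx = 0.0039549, so ⟨x⁴⟩ = 0.0039549 / 0.55627.
⟨x⁴⟩ = 0.0071097.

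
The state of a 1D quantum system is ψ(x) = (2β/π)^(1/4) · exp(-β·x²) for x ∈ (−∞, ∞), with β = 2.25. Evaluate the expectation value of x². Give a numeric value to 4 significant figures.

⟨x²⟩ = ∫ x²·|ψ|² dx (integrals over the domain).
Gaussian moments: ∫x^(2j)·e^(−2βx²) dx = (2j−1)!!/(4β)^j · √(π/(2β)), odd powers integrate to 0; here √(π/(2β)) = 0.83554.
⟨x²⟩ = 0.11111.

0.1111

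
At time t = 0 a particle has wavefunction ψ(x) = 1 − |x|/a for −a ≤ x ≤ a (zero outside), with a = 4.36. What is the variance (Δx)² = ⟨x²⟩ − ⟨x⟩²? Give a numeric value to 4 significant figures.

Compute ⟨x⟩ and ⟨x²⟩ separately, then (Δx)² = ⟨x²⟩ − ⟨x⟩².
ψ is even, so ∫ over [−a, a] = 2∫₀ᵃ with ψ = 1 − x/a there: ∫₀ᵃ (1 − x/a)² dx = a/3, ∫₀ᵃ x²(1 − x/a)² dx = a³/30, ∫₀ᵃ x⁴(1 − x/a)² dx = a⁵/105.
Normalization: ∫|ψ|² dx = 2.9067.
⟨x⟩ = 0.0000 and ⟨x²⟩ = 1.9010.
(Δx)² = 1.9010 − (0.0000)² = 1.9010.

1.901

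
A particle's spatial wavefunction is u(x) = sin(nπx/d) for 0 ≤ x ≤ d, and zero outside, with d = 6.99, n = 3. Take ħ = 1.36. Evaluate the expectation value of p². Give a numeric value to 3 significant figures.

3.36

p² u = −ħ² d²u/dx²; ⟨p²⟩ = −ħ² ∫ u*·u'' dx / ∫|u|² dx.
d/dx sin(nπx/d) = (nπ/d)·cos(nπx/d) and d²/dx² sin(nπx/d) = −(nπ/d)²·sin(nπx/d); on 0 ≤ x ≤ d, ∫sin²(nπx/d) dx = d/2 and ∫sin(nπx/d)·cos(nπx/d) dx = 0.
State is unnormalized: ∫|u|² dx = 3.4950, and ∫u*·(−ħ² u'') dx = 11.752, so ⟨p²⟩ = 11.752 / 3.4950.
⟨p²⟩ = 3.3625.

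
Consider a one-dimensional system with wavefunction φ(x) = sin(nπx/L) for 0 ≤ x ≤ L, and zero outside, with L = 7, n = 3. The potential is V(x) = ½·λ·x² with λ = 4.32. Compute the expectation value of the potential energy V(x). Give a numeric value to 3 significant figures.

⟨V⟩ = ∫ V(x)·|φ|² dx / ∫|φ|² dx.
With sin²θ = (1 − cos2θ)/2 on 0 ≤ x ≤ L: ∫sin²(nπx/L) dx = L/2, ∫x·sin²(nπx/L) dx = L²/4, ∫x²·sin²(nπx/L) dx = L³·(1/6 − 1/(4n²π²)); higher powers xᵏ the same way, integrating xᵏ·cos(2nπx/L) by parts.
State is unnormalized: ∫|φ|² dx = 3.5000, and ∫φ*·V(x)·φ dx = 121.39, so ⟨V⟩ = 121.39 / 3.5000.
⟨V⟩ = 34.684.

34.7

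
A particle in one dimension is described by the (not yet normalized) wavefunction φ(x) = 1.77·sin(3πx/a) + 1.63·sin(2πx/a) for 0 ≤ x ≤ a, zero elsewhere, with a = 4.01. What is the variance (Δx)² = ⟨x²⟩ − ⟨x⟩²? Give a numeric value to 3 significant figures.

0.593

Compute ⟨x⟩ and ⟨x²⟩ separately, then (Δx)² = ⟨x²⟩ − ⟨x⟩².
On 0 ≤ x ≤ a (j ≠ l): ∫sin²(jπx/a) dx = a/2, ∫sin(jπx/a)·sin(lπx/a) dx = 0; diagonal moments ∫x·sin²(jπx/a) dx = a²/4, ∫x²·sin²(jπx/a) dx = a³·(1/6 − 1/(4j²π²)); cross terms ∫x·sin(jπx/a)·sin(lπx/a) dx = 0 for j + l even and −4jla²/(π²(j² − l²)²) for j + l odd, ∫x²·sin(jπx/a)·sin(lπx/a) dx = (−1)^(j+l)·4jla³/(π²(j² − l²)²); higher powers the same way via product-to-sum and parts.
Normalization: ∫|φ|² dx = 11.609.
⟨x⟩ = 1.2275 and ⟨x²⟩ = 2.1000.
(Δx)² = 2.1000 − (1.2275)² = 0.59314.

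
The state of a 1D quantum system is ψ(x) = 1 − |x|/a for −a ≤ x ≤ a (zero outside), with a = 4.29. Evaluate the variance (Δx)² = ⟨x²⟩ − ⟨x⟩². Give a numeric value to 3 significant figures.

Compute ⟨x⟩ and ⟨x²⟩ separately, then (Δx)² = ⟨x²⟩ − ⟨x⟩².
ψ is even, so ∫ over [−a, a] = 2∫₀ᵃ with ψ = 1 − x/a there: ∫₀ᵃ (1 − x/a)² dx = a/3, ∫₀ᵃ x²(1 − x/a)² dx = a³/30, ∫₀ᵃ x⁴(1 − x/a)² dx = a⁵/105.
Normalization: ∫|ψ|² dx = 2.8600.
⟨x⟩ = 0.0000 and ⟨x²⟩ = 1.8404.
(Δx)² = 1.8404 − (0.0000)² = 1.8404.

1.84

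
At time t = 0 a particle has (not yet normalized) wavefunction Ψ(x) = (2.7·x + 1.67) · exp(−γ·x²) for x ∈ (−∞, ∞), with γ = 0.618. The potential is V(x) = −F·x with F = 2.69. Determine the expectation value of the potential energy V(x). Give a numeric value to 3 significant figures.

⟨V⟩ = ∫ V(x)·|Ψ|² dx / ∫|Ψ|² dx.
Expand each integrand as polynomial × e^(−2γx²) and use ∫x^(2j)·e^(−2γx²) dx = (2j−1)!!/(4γ)^j · √(π/(2γ)), odd powers → 0; here √(π/(2γ)) = 1.5943.
State is unnormalized: ∫|Ψ|² dx = 9.1479, and ∫Ψ*·V(x)·Ψ dx = -15.645, so ⟨V⟩ = -15.645 / 9.1479.
⟨V⟩ = -1.7102.

-1.71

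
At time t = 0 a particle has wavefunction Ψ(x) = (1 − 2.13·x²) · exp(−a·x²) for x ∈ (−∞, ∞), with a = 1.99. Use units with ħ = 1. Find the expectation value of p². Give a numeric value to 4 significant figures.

p² Ψ = −ħ² d²Ψ/dx²; ⟨p²⟩ = −ħ² ∫ Ψ*·Ψ'' dx / ∫|Ψ|² dx.
Expand each integrand as polynomial × e^(−2ax²) and use ∫x^(2j)·e^(−2ax²) dx = (2j−1)!!/(4a)^j · √(π/(2a)), odd powers → 0; here √(π/(2a)) = 0.88845. Differentiate with the product rule, d/dx e^(−ax²) = −2ax·e^(−ax²).
State is unnormalized: ∫|Ψ|² dx = 0.60382, and ∫Ψ*·(−ħ² Ψ'') dx = 3.6004, so ⟨p²⟩ = 3.6004 / 0.60382.
⟨p²⟩ = 5.9627.

5.963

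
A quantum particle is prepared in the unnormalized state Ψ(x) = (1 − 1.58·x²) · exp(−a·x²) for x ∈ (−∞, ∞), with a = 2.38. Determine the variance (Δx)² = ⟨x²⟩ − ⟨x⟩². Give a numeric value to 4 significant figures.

Compute ⟨x⟩ and ⟨x²⟩ separately, then (Δx)² = ⟨x²⟩ − ⟨x⟩².
Expand each integrand as polynomial × e^(−2ax²) and use ∫x^(2j)·e^(−2ax²) dx = (2j−1)!!/(4a)^j · √(π/(2a)), odd powers → 0; here √(π/(2a)) = 0.81240.
Normalization: ∫|Ψ|² dx = 0.60987.
⟨x⟩ = 0.0000 and ⟨x²⟩ = 0.058401.
(Δx)² = 0.058401 − (0.0000)² = 0.058401.

0.05840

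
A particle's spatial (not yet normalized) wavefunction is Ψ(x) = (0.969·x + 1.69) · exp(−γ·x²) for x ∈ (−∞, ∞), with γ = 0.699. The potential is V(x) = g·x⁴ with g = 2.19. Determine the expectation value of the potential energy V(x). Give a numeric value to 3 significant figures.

1.19

⟨V⟩ = ∫ V(x)·|Ψ|² dx / ∫|Ψ|² dx.
Expand each integrand as polynomial × e^(−2γx²) and use ∫x^(2j)·e^(−2γx²) dx = (2j−1)!!/(4γ)^j · √(π/(2γ)), odd powers → 0; here √(π/(2γ)) = 1.4991.
State is unnormalized: ∫|Ψ|² dx = 4.7849, and ∫Ψ*·V(x)·Ψ dx = 5.7136, so ⟨V⟩ = 5.7136 / 4.7849.
⟨V⟩ = 1.1941.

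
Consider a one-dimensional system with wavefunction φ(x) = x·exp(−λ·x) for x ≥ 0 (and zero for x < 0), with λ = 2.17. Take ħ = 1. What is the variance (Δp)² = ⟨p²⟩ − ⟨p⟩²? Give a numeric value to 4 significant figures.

Compute ⟨p⟩ and ⟨p²⟩ separately; (Δp)² = ⟨p²⟩ − ⟨p⟩².
Differentiate x·exp(−λ·x) with the product rule; every integrand then reduces to terms xʲ·e^(−2λx) on [0, ∞), with ∫₀^∞ xʲ·e^(−2λx) dx = j!/(2λ)^(j+1).
Normalization: ∫|φ|² dx = 0.024466.
⟨p⟩ = 0.0000 and ⟨p²⟩ = 4.7089.
(Δp)² = 4.7089 − (0.0000)² = 4.7089.

4.709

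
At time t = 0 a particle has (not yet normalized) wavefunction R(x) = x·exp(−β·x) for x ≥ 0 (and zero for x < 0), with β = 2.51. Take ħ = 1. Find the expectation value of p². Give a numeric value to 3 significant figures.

p² R = −ħ² d²R/dx²; ⟨p²⟩ = −ħ² ∫ R*·R'' dx / ∫|R|² dx.
Differentiate x·exp(−β·x) with the product rule; every integrand then reduces to terms xʲ·e^(−2βx) on [0, ∞), with ∫₀^∞ xʲ·e^(−2βx) dx = j!/(2β)^(j+1).
State is unnormalized: ∫|R|² dx = 0.015810, and ∫R*·(−ħ² R'') dx = 0.099602, so ⟨p²⟩ = 0.099602 / 0.015810.
⟨p²⟩ = 6.3001.

6.30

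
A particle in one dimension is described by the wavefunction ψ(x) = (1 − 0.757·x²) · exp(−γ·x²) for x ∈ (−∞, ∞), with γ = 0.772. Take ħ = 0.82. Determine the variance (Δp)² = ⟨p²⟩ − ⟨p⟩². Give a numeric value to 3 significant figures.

Compute ⟨p⟩ and ⟨p²⟩ separately; (Δp)² = ⟨p²⟩ − ⟨p⟩².
Expand each integrand as polynomial × e^(−2γx²) and use ∫x^(2j)·e^(−2γx²) dx = (2j−1)!!/(4γ)^j · √(π/(2γ)), odd powers → 0; here √(π/(2γ)) = 1.4264. Differentiate with the product rule, d/dx e^(−γx²) = −2γx·e^(−γx²).
Normalization: ∫|ψ|² dx = 0.98424.
⟨p⟩ = 0.0000 and ⟨p²⟩ = 1.4376.
(Δp)² = 1.4376 − (0.0000)² = 1.4376.

1.44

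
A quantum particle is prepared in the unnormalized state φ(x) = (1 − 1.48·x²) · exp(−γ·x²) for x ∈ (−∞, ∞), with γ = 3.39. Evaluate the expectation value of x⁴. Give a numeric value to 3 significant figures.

⟨x⁴⟩ = ∫ x⁴·|φ|² dx / ∫|φ|² dx (integrals over the domain).
Expand each integrand as polynomial × e^(−2γx²) and use ∫x^(2j)·e^(−2γx²) dx = (2j−1)!!/(4γ)^j · √(π/(2γ)), odd powers → 0; here √(π/(2γ)) = 0.68071.
State is unnormalized: ∫|φ|² dx = 0.55644, and ∫φ*·x⁴·φ dx = 0.0036150, so ⟨x⁴⟩ = 0.0036150 / 0.55644.
⟨x⁴⟩ = 0.0064966.

0.00650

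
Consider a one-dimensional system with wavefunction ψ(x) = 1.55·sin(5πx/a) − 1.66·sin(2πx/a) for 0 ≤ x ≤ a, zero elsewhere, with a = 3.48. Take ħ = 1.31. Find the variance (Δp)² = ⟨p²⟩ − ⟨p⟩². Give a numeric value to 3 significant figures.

Compute ⟨p⟩ and ⟨p²⟩ separately; (Δp)² = ⟨p²⟩ − ⟨p⟩².
d²/dx² sin(jπx/a) = −(jπ/a)²·sin(jπx/a); on 0 ≤ x ≤ a, ∫sin²(jπx/a) dx = a/2 and ∫sin(jπx/a)·sin(lπx/a) dx = 0 for j ≠ l, so only diagonal terms survive in ∫|ψ|² and ∫ψ·ψ″; ∫ψ·ψ′ dx = [ψ²/2] between the walls = 0.
Normalization: ∫|ψ|² dx = 8.9751.
⟨p⟩ = 0.0000 and ⟨p²⟩ = 19.274.
(Δp)² = 19.274 − (0.0000)² = 19.274.

19.3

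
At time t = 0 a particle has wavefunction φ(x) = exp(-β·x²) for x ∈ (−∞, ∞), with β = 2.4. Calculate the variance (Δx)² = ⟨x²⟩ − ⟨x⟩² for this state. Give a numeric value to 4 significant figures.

Compute ⟨x⟩ and ⟨x²⟩ separately, then (Δx)² = ⟨x²⟩ − ⟨x⟩².
Gaussian moments: ∫x^(2j)·e^(−2βx²) dx = (2j−1)!!/(4β)^j · √(π/(2β)), odd powers integrate to 0; here √(π/(2β)) = 0.80901.
Normalization: ∫|φ|² dx = 0.80901.
⟨x⟩ = 0.0000 and ⟨x²⟩ = 0.10417.
(Δx)² = 0.10417 − (0.0000)² = 0.10417.

0.1042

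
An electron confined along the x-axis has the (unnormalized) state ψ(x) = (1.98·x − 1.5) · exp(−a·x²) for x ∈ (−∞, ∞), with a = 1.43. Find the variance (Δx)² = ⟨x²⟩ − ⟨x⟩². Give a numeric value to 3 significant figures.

0.131

Compute ⟨x⟩ and ⟨x²⟩ separately, then (Δx)² = ⟨x²⟩ − ⟨x⟩².
Expand each integrand as polynomial × e^(−2ax²) and use ∫x^(2j)·e^(−2ax²) dx = (2j−1)!!/(4a)^j · √(π/(2a)), odd powers → 0; here √(π/(2a)) = 1.0481.
Normalization: ∫|ψ|² dx = 3.0765.
⟨x⟩ = -0.35377 and ⟨x²⟩ = 0.25647.
(Δx)² = 0.25647 − (-0.35377)² = 0.13131.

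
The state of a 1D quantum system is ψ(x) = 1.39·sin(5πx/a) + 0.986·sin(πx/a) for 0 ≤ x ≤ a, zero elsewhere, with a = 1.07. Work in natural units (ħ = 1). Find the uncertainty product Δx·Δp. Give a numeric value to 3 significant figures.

Δx = √(⟨x²⟩−⟨x⟩²), Δp = √(⟨p²⟩−⟨p⟩²).
On 0 ≤ x ≤ a (j ≠ l): ∫sin²(jπx/a) dx = a/2, ∫sin(jπx/a)·sin(lπx/a) dx = 0; diagonal moments ∫x·sin²(jπx/a) dx = a²/4, ∫x²·sin²(jπx/a) dx = a³·(1/6 − 1/(4j²π²)); cross terms ∫x·sin(jπx/a)·sin(lπx/a) dx = 0 for j + l even and −4jla²/(π²(j² − l²)²) for j + l odd, ∫x²·sin(jπx/a)·sin(lπx/a) dx = (−1)^(j+l)·4jla³/(π²(j² − l²)²); higher powers the same way via product-to-sum and parts. d²/dx² sin(jπx/a) = −(jπ/a)²·sin(jπx/a); on 0 ≤ x ≤ a, ∫sin²(jπx/a) dx = a/2 and ∫sin(jπx/a)·sin(lπx/a) dx = 0 for j ≠ l, so only diagonal terms survive in ∫|ψ|² and ∫ψ·ψ″; ∫ψ·ψ′ dx = [ψ²/2] between the walls = 0.
Normalization: ∫|ψ|² dx = 1.5538.
⟨x⟩ = 0.53500, ⟨x²⟩ = 0.36828 ⇒ Δx = 0.28645.
⟨p⟩ = 0.0000, ⟨p²⟩ = 146.26 ⇒ Δp = 12.094.
Δx·Δp = 3.4642.

3.46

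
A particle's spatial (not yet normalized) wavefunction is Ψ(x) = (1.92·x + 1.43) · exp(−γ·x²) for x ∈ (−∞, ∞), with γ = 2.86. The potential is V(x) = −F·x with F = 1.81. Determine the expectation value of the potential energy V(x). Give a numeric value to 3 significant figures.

-0.367

⟨V⟩ = ∫ V(x)·|Ψ|² dx / ∫|Ψ|² dx.
Expand each integrand as polynomial × e^(−2γx²) and use ∫x^(2j)·e^(−2γx²) dx = (2j−1)!!/(4γ)^j · √(π/(2γ)), odd powers → 0; here √(π/(2γ)) = 0.74110.
State is unnormalized: ∫|Ψ|² dx = 1.7543, and ∫Ψ*·V(x)·Ψ dx = -0.64387, so ⟨V⟩ = -0.64387 / 1.7543.
⟨V⟩ = -0.36703.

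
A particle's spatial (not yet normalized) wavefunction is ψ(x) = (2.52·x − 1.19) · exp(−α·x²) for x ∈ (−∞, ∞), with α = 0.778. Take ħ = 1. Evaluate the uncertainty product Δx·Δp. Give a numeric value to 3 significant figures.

0.813

Δx = √(⟨x²⟩−⟨x⟩²), Δp = √(⟨p²⟩−⟨p⟩²).
Expand each integrand as polynomial × e^(−2αx²) and use ∫x^(2j)·e^(−2αx²) dx = (2j−1)!!/(4α)^j · √(π/(2α)), odd powers → 0; here √(π/(2α)) = 1.4209. Differentiate with the product rule, d/dx e^(−αx²) = −2αx·e^(−αx²).
Normalization: ∫|ψ|² dx = 4.9117.
⟨x⟩ = -0.55754, ⟨x²⟩ = 0.70073 ⇒ Δx = 0.62440.
⟨p⟩ = 0.0000, ⟨p²⟩ = 1.6966 ⇒ Δp = 1.3025.
Δx·Δp = 0.81330.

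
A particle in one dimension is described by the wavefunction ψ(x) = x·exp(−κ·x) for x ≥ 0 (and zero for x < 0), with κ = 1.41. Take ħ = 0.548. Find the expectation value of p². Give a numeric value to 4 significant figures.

0.5970

p² ψ = −ħ² d²ψ/dx²; ⟨p²⟩ = −ħ² ∫ ψ*·ψ'' dx / ∫|ψ|² dx.
Differentiate x·exp(−κ·x) with the product rule; every integrand then reduces to terms xʲ·e^(−2κx) on [0, ∞), with ∫₀^∞ xʲ·e^(−2κx) dx = j!/(2κ)^(j+1).
State is unnormalized: ∫|ψ|² dx = 0.089183, and ∫ψ*·(−ħ² ψ'') dx = 0.053245, so ⟨p²⟩ = 0.053245 / 0.089183.
⟨p²⟩ = 0.59703.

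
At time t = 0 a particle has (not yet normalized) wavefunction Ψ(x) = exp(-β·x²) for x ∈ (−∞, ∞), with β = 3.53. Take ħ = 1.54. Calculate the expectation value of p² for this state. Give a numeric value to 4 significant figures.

p² Ψ = −ħ² d²Ψ/dx²; ⟨p²⟩ = −ħ² ∫ Ψ*·Ψ'' dx / ∫|Ψ|² dx.
Gaussian moments: ∫x^(2j)·e^(−2βx²) dx = (2j−1)!!/(4β)^j · √(π/(2β)), odd powers integrate to 0; here √(π/(2β)) = 0.66707. Derivatives: d/dx e^(−βx²) = −2βx·e^(−βx²), d²/dx² e^(−βx²) = (4β²x² − 2β)·e^(−βx²).
State is unnormalized: ∫|Ψ|² dx = 0.66707, and ∫Ψ*·(−ħ² Ψ'') dx = 5.5846, so ⟨p²⟩ = 5.5846 / 0.66707.
⟨p²⟩ = 8.3717.

8.372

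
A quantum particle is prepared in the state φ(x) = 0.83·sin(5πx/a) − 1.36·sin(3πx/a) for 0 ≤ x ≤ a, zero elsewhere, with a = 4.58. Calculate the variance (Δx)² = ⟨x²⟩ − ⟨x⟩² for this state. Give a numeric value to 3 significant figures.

0.764

Compute ⟨x⟩ and ⟨x²⟩ separately, then (Δx)² = ⟨x²⟩ − ⟨x⟩².
On 0 ≤ x ≤ a (j ≠ l): ∫sin²(jπx/a) dx = a/2, ∫sin(jπx/a)·sin(lπx/a) dx = 0; diagonal moments ∫x·sin²(jπx/a) dx = a²/4, ∫x²·sin²(jπx/a) dx = a³·(1/6 − 1/(4j²π²)); cross terms ∫x·sin(jπx/a)·sin(lπx/a) dx = 0 for j + l even and −4jla²/(π²(j² − l²)²) for j + l odd, ∫x²·sin(jπx/a)·sin(lπx/a) dx = (−1)^(j+l)·4jla³/(π²(j² − l²)²); higher powers the same way via product-to-sum and parts.
Normalization: ∫|φ|² dx = 5.8132.
⟨x⟩ = 2.2900 and ⟨x²⟩ = 6.0085.
(Δx)² = 6.0085 − (2.2900)² = 0.76445.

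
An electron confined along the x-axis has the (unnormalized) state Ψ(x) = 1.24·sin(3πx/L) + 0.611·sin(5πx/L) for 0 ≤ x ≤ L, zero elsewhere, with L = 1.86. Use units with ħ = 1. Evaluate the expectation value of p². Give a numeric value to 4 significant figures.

34.59

p² Ψ = −ħ² d²Ψ/dx²; ⟨p²⟩ = −ħ² ∫ Ψ*·Ψ'' dx / ∫|Ψ|² dx.
d²/dx² sin(jπx/L) = −(jπ/L)²·sin(jπx/L); on 0 ≤ x ≤ L, ∫sin²(jπx/L) dx = L/2 and ∫sin(jπx/L)·sin(lπx/L) dx = 0 for j ≠ l, so only diagonal terms survive in ∫|Ψ|² and ∫Ψ·Ψ″; ∫Ψ·Ψ′ dx = [Ψ²/2] between the walls = 0.
State is unnormalized: ∫|Ψ|² dx = 1.7772, and ∫Ψ*·(−ħ² Ψ'') dx = 61.477, so ⟨p²⟩ = 61.477 / 1.7772.
⟨p²⟩ = 34.593.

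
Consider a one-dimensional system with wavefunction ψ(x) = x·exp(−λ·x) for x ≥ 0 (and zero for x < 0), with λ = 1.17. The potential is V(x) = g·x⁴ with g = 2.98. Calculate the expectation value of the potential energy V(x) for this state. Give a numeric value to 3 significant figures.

35.8

⟨V⟩ = ∫ V(x)·|ψ|² dx / ∫|ψ|² dx.
Every integrand reduces to terms xʲ·e^(−2λx) on [0, ∞); use ∫₀^∞ xʲ·e^(−2λx) dx = j!/(2λ)^(j+1).
State is unnormalized: ∫|ψ|² dx = 0.15609, and ∫ψ*·V(x)·ψ dx = 5.5852, so ⟨V⟩ = 5.5852 / 0.15609.
⟨V⟩ = 35.781.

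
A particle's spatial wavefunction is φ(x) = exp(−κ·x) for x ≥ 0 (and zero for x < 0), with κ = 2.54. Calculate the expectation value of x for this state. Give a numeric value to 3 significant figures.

⟨x⟩ = ∫ x·|φ|² dx / ∫|φ|² dx (integrals over the domain).
Every integrand reduces to terms xʲ·e^(−2κx) on [0, ∞); use ∫₀^∞ xʲ·e^(−2κx) dx = j!/(2κ)^(j+1).
State is unnormalized: ∫|φ|² dx = 0.19685, and ∫φ*·x·φ dx = 0.038750, so ⟨x⟩ = 0.038750 / 0.19685.
⟨x⟩ = 0.19685.

0.197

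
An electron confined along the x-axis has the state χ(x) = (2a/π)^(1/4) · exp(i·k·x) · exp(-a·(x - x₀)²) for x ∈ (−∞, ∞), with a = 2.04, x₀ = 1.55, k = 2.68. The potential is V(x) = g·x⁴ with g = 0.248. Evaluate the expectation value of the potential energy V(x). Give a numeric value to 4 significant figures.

⟨V⟩ = ∫ V(x)·|χ|² dx.
Gaussian moments (u = x − x₀): ∫u^(2j)·e^(−2au²) du = (2j−1)!!/(4a)^j · √(π/(2a)), odd powers integrate to 0; here √(π/(2a)) = 0.87750.
⟨V⟩ = 1.8807.

1.881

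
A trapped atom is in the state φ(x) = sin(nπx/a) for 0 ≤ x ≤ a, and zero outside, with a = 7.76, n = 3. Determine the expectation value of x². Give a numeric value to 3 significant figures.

⟨x²⟩ = ∫ x²·|φ|² dx / ∫|φ|² dx (integrals over the domain).
With sin²θ = (1 − cos2θ)/2 on 0 ≤ x ≤ a: ∫sin²(nπx/a) dx = a/2, ∫x·sin²(nπx/a) dx = a²/4, ∫x²·sin²(nπx/a) dx = a³·(1/6 − 1/(4n²π²)); higher powers xᵏ the same way, integrating xᵏ·cos(2nπx/a) by parts.
State is unnormalized: ∫|φ|² dx = 3.8800, and ∫φ*·x²·φ dx = 76.566, so ⟨x²⟩ = 76.566 / 3.8800.
⟨x²⟩ = 19.734.

19.7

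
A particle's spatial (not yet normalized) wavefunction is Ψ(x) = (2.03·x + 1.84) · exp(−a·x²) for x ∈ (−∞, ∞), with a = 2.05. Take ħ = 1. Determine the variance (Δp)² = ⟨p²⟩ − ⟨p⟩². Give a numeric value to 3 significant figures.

Compute ⟨p⟩ and ⟨p²⟩ separately; (Δp)² = ⟨p²⟩ − ⟨p⟩².
Expand each integrand as polynomial × e^(−2ax²) and use ∫x^(2j)·e^(−2ax²) dx = (2j−1)!!/(4a)^j · √(π/(2a)), odd powers → 0; here √(π/(2a)) = 0.87535. Differentiate with the product rule, d/dx e^(−ax²) = −2ax·e^(−ax²).
Normalization: ∫|Ψ|² dx = 3.4035.
⟨p⟩ = 0.0000 and ⟨p²⟩ = 2.5799.
(Δp)² = 2.5799 − (0.0000)² = 2.5799.

2.58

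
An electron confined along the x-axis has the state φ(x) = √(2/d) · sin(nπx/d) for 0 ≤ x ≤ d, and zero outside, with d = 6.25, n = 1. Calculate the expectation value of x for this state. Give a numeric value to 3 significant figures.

3.13

⟨x⟩ = ∫ x·|φ|² dx (integrals over the domain).
With sin²θ = (1 − cos2θ)/2 on 0 ≤ x ≤ d: ∫sin²(nπx/d) dx = d/2, ∫x·sin²(nπx/d) dx = d²/4, ∫x²·sin²(nπx/d) dx = d³·(1/6 − 1/(4n²π²)); higher powers xᵏ the same way, integrating xᵏ·cos(2nπx/d) by parts.
⟨x⟩ = 3.1250.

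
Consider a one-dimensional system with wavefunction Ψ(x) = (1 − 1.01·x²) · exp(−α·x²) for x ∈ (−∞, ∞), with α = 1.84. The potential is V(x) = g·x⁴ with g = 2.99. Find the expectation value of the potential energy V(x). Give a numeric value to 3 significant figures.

0.0607

⟨V⟩ = ∫ V(x)·|Ψ|² dx / ∫|Ψ|² dx.
Expand each integrand as polynomial × e^(−2αx²) and use ∫x^(2j)·e^(−2αx²) dx = (2j−1)!!/(4α)^j · √(π/(2α)), odd powers → 0; here √(π/(2α)) = 0.92396.
State is unnormalized: ∫|Ψ|² dx = 0.72257, and ∫Ψ*·V(x)·Ψ dx = 0.043884, so ⟨V⟩ = 0.043884 / 0.72257.
⟨V⟩ = 0.060733.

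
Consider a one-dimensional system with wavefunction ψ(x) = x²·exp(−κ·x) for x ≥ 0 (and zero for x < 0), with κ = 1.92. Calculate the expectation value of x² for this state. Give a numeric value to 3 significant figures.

⟨x²⟩ = ∫ x²·|ψ|² dx / ∫|ψ|² dx (integrals over the domain).
Every integrand reduces to terms xʲ·e^(−2κx) on [0, ∞); use ∫₀^∞ xʲ·e^(−2κx) dx = j!/(2κ)^(j+1).
State is unnormalized: ∫|ψ|² dx = 0.028745, and ∫ψ*·x²·ψ dx = 0.058481, so ⟨x²⟩ = 0.058481 / 0.028745.
⟨x²⟩ = 2.0345.

2.03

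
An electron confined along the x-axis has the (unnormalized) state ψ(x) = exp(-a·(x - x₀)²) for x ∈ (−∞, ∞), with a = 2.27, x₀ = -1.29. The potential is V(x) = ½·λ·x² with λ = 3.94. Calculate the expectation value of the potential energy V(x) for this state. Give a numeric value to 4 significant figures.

3.495

⟨V⟩ = ∫ V(x)·|ψ|² dx / ∫|ψ|² dx.
Gaussian moments (u = x − x₀): ∫u^(2j)·e^(−2au²) du = (2j−1)!!/(4a)^j · √(π/(2a)), odd powers integrate to 0; here √(π/(2a)) = 0.83185.
State is unnormalized: ∫|ψ|² dx = 0.83185, and ∫ψ*·V(x)·ψ dx = 2.9075, so ⟨V⟩ = 2.9075 / 0.83185.
⟨V⟩ = 3.4952.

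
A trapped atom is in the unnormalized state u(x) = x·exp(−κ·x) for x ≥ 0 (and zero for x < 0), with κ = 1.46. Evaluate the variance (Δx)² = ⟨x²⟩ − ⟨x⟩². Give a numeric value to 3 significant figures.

Compute ⟨x⟩ and ⟨x²⟩ separately, then (Δx)² = ⟨x²⟩ − ⟨x⟩².
Every integrand reduces to terms xʲ·e^(−2κx) on [0, ∞); use ∫₀^∞ xʲ·e^(−2κx) dx = j!/(2κ)^(j+1).
Normalization: ∫|u|² dx = 0.080331.
⟨x⟩ = 1.0274 and ⟨x²⟩ = 1.4074.
(Δx)² = 1.4074 − (1.0274)² = 0.35185.

0.352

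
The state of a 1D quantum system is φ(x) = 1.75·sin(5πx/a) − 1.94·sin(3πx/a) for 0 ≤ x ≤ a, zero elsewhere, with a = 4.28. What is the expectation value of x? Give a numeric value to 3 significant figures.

2.14

⟨x⟩ = ∫ x·|φ|² dx / ∫|φ|² dx (integrals over the domain).
On 0 ≤ x ≤ a (j ≠ l): ∫sin²(jπx/a) dx = a/2, ∫sin(jπx/a)·sin(lπx/a) dx = 0; diagonal moments ∫x·sin²(jπx/a) dx = a²/4, ∫x²·sin²(jπx/a) dx = a³·(1/6 − 1/(4j²π²)); cross terms ∫x·sin(jπx/a)·sin(lπx/a) dx = 0 for j + l even and −4jla²/(π²(j² − l²)²) for j + l odd, ∫x²·sin(jπx/a)·sin(lπx/a) dx = (−1)^(j+l)·4jla³/(π²(j² − l²)²); higher powers the same way via product-to-sum and parts.
State is unnormalized: ∫|φ|² dx = 14.608, and ∫φ*·x·φ dx = 31.261, so ⟨x⟩ = 31.261 / 14.608.
⟨x⟩ = 2.1400.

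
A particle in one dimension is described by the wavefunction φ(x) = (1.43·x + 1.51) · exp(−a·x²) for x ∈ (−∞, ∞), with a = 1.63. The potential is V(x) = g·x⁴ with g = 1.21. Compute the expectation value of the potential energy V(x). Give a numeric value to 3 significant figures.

⟨V⟩ = ∫ V(x)·|φ|² dx / ∫|φ|² dx.
Expand each integrand as polynomial × e^(−2ax²) and use ∫x^(2j)·e^(−2ax²) dx = (2j−1)!!/(4a)^j · √(π/(2a)), odd powers → 0; here √(π/(2a)) = 0.98167.
State is unnormalized: ∫|φ|² dx = 2.5462, and ∫φ*·V(x)·φ dx = 0.32258, so ⟨V⟩ = 0.32258 / 2.5462.
⟨V⟩ = 0.12669.

0.127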